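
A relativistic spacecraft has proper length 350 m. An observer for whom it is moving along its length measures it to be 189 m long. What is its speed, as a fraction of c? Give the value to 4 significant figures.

β ≈ 0.8417

γ = L₀/L = 350/189 = 1.85185
β = √(1 − 1/γ²) = 0.8417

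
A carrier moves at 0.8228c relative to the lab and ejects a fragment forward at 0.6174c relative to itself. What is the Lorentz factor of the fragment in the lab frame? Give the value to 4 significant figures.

u_lab = (0.6174 + 0.8228)/(1 + 0.6174×0.8228) = 1.4402/1.507997 = 0.9550419
γ = 1/√(1 − 0.9550419²) = 3.373

γ ≈ 3.373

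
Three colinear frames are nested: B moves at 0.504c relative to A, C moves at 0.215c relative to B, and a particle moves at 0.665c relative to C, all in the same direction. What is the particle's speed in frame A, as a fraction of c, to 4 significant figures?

Compose boost 2: (0.215 + 0.504)/(1 + 0.215×0.504) = 0.7190/1.10836 = 0.648706
Compose boost 3: (0.665 + 0.648706)/(1 + 0.665×0.648706) = 1.31371/1.43139 = 0.9178

u ≈ 0.9178c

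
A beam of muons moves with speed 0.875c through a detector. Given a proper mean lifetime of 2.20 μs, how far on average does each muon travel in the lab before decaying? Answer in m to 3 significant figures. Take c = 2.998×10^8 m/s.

γ = 1/√(1 − 0.875²) = 2.0656
Dilated lifetime: Δt = γτ₀ = 2.0656 × 2.20 μs = 4.5443 μs
d = vΔt = 0.875c × 4.5443 μs = 2.6232×10^8 m/s × 4.5443×10^-6 s = 1190 m

d ≈ 1190 m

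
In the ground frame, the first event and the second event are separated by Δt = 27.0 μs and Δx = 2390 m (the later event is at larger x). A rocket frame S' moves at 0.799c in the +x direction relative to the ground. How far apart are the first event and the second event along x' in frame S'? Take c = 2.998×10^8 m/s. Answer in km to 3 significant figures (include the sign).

Δx' ≈ -6.78 km

γ = 1/√(1 − 0.799²) = 1.6630
Δx' = γ(Δx − vΔt) = 1.6630 × (2390 m − 0.799×(2.998×10^8 m/s)×27.0×10^-6 s)
= 1.6630 × (-4077.6 m) = -6.78 km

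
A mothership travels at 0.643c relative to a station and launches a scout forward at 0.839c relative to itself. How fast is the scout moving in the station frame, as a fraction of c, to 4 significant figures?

u ≈ 0.9627c

Compose boost 2: (0.839 + 0.643)/(1 + 0.839×0.643) = 1.482/1.53948 = 0.9627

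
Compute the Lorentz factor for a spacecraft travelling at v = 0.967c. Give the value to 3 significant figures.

γ ≈ 3.93

γ = 1/√(1 − β²) = 1/√(1 − 0.967²) = 1/√(0.064911) = 3.93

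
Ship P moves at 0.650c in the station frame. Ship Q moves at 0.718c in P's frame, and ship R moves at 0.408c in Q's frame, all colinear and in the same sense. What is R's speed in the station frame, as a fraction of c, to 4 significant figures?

Compose boost 2: (0.718 + 0.650)/(1 + 0.718×0.650) = 1.368/1.46670 = 0.932706
Compose boost 3: (0.408 + 0.932706)/(1 + 0.408×0.932706) = 1.34071/1.38054 = 0.9711

u ≈ 0.9711c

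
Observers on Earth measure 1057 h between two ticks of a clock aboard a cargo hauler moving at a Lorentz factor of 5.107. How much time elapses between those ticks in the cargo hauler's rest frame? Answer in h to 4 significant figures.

γ = 5.107 (given)
Proper time: τ₀ = Δt/γ = 1057/5.107 = 207.0 h

τ₀ ≈ 207.0 h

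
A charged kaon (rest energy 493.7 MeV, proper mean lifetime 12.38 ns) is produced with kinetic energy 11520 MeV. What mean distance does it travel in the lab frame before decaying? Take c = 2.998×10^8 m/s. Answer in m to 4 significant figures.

d ≈ 90.24 m

γ = 1 + K/(m₀c²) = 1 + 11520/493.7 = 24.3340
β = √(1 − 1/γ²) = 0.999155
Dilated lifetime: γτ₀ = 24.3340 × 12.38 ns = 301.255 ns
d = βc·γτ₀ = 0.999155 × (2.998×10^8 m/s) × 3.01255×10^-7 s = 90.24 m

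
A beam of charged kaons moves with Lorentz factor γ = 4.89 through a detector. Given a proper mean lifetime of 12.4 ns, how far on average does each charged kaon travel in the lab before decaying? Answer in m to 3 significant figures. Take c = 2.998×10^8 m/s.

d ≈ 17.8 m

β = √(1 − 1/γ²) = √(1 − 1/4.89²) = 0.97887
Dilated lifetime: Δt = γτ₀ = 4.89 × 12.4 ns = 60.636 ns
d = vΔt = 0.97887c × 60.636 ns = 2.9346×10^8 m/s × 6.0636×10^-8 s = 17.8 m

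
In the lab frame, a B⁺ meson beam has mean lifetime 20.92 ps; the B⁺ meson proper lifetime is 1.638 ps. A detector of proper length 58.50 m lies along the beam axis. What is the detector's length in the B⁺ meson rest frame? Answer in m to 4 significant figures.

L ≈ 4.580 m

Time dilation ⇒ γ = Δt/τ₀ = 20.92/1.638 = 12.7717
Length contraction: L = L₀/γ = 58.50/12.7717 = 4.580 m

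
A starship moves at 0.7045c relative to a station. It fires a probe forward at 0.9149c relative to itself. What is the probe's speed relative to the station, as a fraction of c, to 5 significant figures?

Relativistic velocity addition: u = (u' + v)/(1 + u'v/c²)
= (0.9149 + 0.7045)/(1 + 0.9149×0.7045) = 1.6194/1.644547 = 0.98471

u ≈ 0.98471c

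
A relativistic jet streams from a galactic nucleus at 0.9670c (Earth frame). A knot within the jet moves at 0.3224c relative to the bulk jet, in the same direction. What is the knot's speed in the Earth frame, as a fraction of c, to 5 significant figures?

u ≈ 0.98295c

Relativistic velocity addition: u = (u' + v)/(1 + u'v/c²)
= (0.3224 + 0.9670)/(1 + 0.3224×0.9670) = 1.2894/1.311761 = 0.98295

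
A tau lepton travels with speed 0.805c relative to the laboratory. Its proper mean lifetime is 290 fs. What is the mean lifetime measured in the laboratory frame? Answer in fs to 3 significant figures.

Δt ≈ 489 fs

γ = 1/√(1 − 0.805²) = 1.6856
Time dilation: Δt = γτ₀ = 1.6856 × 290 fs = 489 fs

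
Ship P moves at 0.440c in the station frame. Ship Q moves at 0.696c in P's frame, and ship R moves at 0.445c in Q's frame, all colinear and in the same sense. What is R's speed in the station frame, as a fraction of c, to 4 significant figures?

u ≈ 0.9479c

Compose boost 2: (0.696 + 0.440)/(1 + 0.696×0.440) = 1.136/1.30624 = 0.869672
Compose boost 3: (0.445 + 0.869672)/(1 + 0.445×0.869672) = 1.31467/1.38700 = 0.9479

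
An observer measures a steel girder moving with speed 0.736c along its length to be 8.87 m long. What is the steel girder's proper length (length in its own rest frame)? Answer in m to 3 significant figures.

L₀ ≈ 13.1 m

γ = 1/√(1 − 0.736²) = 1.4771
L₀ = γL = 1.4771 × 8.87 = 13.1 m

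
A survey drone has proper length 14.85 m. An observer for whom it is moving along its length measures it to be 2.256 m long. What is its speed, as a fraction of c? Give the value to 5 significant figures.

β ≈ 0.98839

γ = L₀/L = 14.85/2.256 = 6.582447
β = √(1 − 1/γ²) = 0.98839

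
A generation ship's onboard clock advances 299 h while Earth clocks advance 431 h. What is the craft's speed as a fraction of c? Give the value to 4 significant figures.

β ≈ 0.7202

γ = Δt/τ₀ = 431/299 = 1.44147
β = √(1 − 1/γ²) = √(1 − 1/1.44147²) = 0.7202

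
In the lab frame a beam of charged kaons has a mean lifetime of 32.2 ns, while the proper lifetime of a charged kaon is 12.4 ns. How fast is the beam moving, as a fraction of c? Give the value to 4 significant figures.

β ≈ 0.9229

γ = Δt/τ₀ = 32.2/12.4 = 2.59677
β = √(1 − 1/γ²) = √(1 − 1/2.59677²) = 0.9229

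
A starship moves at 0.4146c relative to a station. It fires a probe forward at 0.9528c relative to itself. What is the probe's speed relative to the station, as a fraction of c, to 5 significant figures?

u ≈ 0.98019c

Relativistic velocity addition: u = (u' + v)/(1 + u'v/c²)
= (0.9528 + 0.4146)/(1 + 0.9528×0.4146) = 1.3674/1.395031 = 0.98019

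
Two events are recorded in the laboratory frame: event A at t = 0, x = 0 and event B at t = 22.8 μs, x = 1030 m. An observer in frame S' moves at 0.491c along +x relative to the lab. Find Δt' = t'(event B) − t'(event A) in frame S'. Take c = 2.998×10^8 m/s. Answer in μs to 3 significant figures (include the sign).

γ = 1/√(1 − 0.491²) = 1.1479
Δt' = γ(Δt − vΔx/c²) = 1.1479 × (22.8 μs − 0.491×1030 m / (2.998×10^8 m/s))
= 1.1479 × (21.113 μs) = 24.2 μs

Δt' ≈ 24.2 μs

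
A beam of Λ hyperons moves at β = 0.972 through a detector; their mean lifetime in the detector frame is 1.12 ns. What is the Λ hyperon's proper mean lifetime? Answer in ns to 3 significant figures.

τ₀ ≈ 0.263 ns

γ = 1/√(1 − 0.972²) = 4.2557
Proper time: τ₀ = Δt/γ = 1.12/4.2557 = 0.263 ns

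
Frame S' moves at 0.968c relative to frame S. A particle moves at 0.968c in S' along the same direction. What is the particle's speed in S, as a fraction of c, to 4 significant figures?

u ≈ 0.9995c

Relativistic velocity addition: u = (u' + v)/(1 + u'v/c²)
= (0.968 + 0.968)/(1 + 0.968×0.968) = 1.936/1.93702 = 0.9995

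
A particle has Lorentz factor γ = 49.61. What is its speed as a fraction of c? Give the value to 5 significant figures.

β = √(1 − 1/γ²) = √(1 − 1/49.61²) = √(0.9995937) = 0.99980

β ≈ 0.99980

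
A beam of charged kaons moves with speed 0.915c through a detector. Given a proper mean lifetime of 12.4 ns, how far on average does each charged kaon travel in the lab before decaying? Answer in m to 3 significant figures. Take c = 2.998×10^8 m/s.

d ≈ 8.43 m

γ = 1/√(1 − 0.915²) = 2.4786
Dilated lifetime: Δt = γτ₀ = 2.4786 × 12.4 ns = 30.735 ns
d = vΔt = 0.915c × 30.735 ns = 2.7432×10^8 m/s × 3.0735×10^-8 s = 8.43 m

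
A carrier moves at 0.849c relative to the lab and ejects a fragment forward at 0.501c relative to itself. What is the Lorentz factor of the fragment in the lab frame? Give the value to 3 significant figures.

u_lab = (0.501 + 0.849)/(1 + 0.501×0.849) = 1.350/1.42535 = 0.947136
γ = 1/√(1 − 0.947136²) = 3.12

γ ≈ 3.12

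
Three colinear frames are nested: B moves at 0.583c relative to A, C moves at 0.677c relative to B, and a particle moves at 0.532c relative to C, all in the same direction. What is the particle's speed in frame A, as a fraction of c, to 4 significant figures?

Compose boost 2: (0.677 + 0.583)/(1 + 0.677×0.583) = 1.260/1.39469 = 0.903426
Compose boost 3: (0.532 + 0.903426)/(1 + 0.532×0.903426) = 1.43543/1.48062 = 0.9695

u ≈ 0.9695c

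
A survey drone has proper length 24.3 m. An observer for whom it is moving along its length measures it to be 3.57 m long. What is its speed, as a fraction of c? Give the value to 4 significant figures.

β ≈ 0.9891

γ = L₀/L = 24.3/3.57 = 6.80672
β = √(1 − 1/γ²) = 0.9891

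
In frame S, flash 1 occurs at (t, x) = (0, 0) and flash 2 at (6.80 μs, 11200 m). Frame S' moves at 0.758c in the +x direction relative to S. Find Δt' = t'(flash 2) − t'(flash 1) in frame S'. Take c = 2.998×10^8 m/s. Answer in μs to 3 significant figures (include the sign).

Δt' ≈ -33.0 μs

γ = 1/√(1 − 0.758²) = 1.5331
Δt' = γ(Δt − vΔx/c²) = 1.5331 × (6.80 μs − 0.758×11200 m / (2.998×10^8 m/s))
= 1.5331 × (-21.518 μs) = -33.0 μs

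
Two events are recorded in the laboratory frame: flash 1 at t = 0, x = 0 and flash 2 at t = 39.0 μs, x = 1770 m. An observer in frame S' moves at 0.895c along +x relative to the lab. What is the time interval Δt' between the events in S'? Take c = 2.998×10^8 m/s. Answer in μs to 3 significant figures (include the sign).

Δt' ≈ 75.6 μs

γ = 1/√(1 − 0.895²) = 2.2418
Δt' = γ(Δt − vΔx/c²) = 2.2418 × (39.0 μs − 0.895×1770 m / (2.998×10^8 m/s))
= 2.2418 × (33.716 μs) = 75.6 μs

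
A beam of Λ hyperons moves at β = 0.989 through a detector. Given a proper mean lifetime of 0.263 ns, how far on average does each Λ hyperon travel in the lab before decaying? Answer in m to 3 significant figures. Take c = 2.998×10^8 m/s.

d ≈ 0.527 m

γ = 1/√(1 − 0.989²) = 6.7606
Dilated lifetime: Δt = γτ₀ = 6.7606 × 0.263 ns = 1.7780 ns
d = vΔt = 0.989c × 1.7780 ns = 2.9650×10^8 m/s × 1.7780×10^-9 s = 0.527 m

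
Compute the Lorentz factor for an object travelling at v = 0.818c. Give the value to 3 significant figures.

γ ≈ 1.74

γ = 1/√(1 − β²) = 1/√(1 − 0.818²) = 1/√(0.33088) = 1.74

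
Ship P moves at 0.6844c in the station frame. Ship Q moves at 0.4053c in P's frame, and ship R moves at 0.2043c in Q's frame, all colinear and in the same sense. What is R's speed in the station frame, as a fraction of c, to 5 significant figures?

Compose boost 2: (0.4053 + 0.6844)/(1 + 0.4053×0.6844) = 1.0897/1.277387 = 0.8530694
Compose boost 3: (0.2043 + 0.8530694)/(1 + 0.2043×0.8530694) = 1.057369/1.174282 = 0.90044

u ≈ 0.90044c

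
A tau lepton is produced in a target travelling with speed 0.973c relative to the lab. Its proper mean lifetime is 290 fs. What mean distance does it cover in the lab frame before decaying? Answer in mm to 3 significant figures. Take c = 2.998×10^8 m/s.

γ = 1/√(1 − 0.973²) = 4.3327
Dilated lifetime: Δt = γτ₀ = 4.3327 × 290 fs = 1256.5 fs
d = vΔt = 0.973c × 1256.5 fs = 2.9171×10^8 m/s × 1.2565×10^-12 s = 0.367 mm

d ≈ 0.367 mm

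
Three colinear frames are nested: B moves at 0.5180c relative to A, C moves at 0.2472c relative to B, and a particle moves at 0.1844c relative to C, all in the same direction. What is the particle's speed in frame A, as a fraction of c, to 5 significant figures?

u ≈ 0.76682c

Compose boost 2: (0.2472 + 0.5180)/(1 + 0.2472×0.5180) = 0.76520/1.128050 = 0.6783390
Compose boost 3: (0.1844 + 0.6783390)/(1 + 0.1844×0.6783390) = 0.8627390/1.125086 = 0.76682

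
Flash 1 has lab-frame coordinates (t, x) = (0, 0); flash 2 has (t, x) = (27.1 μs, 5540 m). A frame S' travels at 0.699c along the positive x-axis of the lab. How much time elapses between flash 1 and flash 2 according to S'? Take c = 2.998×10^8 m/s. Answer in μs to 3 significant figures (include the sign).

γ = 1/√(1 − 0.699²) = 1.3984
Δt' = γ(Δt − vΔx/c²) = 1.3984 × (27.1 μs − 0.699×5540 m / (2.998×10^8 m/s))
= 1.3984 × (14.183 μs) = 19.8 μs

Δt' ≈ 19.8 μs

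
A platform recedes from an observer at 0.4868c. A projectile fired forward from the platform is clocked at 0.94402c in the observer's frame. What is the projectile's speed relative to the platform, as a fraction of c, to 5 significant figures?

Inverse velocity addition: u' = (u − v)/(1 − uv/c²)
= (0.94402 − 0.4868)/(1 − 0.94402×0.4868) = 0.45722/0.5404511 = 0.84600

u' ≈ 0.84600c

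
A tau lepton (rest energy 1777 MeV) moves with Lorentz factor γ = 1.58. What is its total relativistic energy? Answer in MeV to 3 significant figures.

E ≈ 2810 MeV

γ = 1.58 (given)
E = γm₀c² = 1.58 × 1777 MeV = 2810 MeV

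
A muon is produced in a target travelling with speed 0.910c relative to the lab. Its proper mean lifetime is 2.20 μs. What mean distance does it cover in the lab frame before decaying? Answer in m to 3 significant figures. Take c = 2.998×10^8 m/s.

d ≈ 1450 m

γ = 1/√(1 − 0.910²) = 2.4119
Dilated lifetime: Δt = γτ₀ = 2.4119 × 2.20 μs = 5.3062 μs
d = vΔt = 0.910c × 5.3062 μs = 2.7282×10^8 m/s × 5.3062×10^-6 s = 1450 m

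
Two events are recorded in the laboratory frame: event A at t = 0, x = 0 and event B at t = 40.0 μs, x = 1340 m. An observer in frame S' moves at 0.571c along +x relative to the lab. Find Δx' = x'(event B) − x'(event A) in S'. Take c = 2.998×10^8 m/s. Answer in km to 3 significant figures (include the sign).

γ = 1/√(1 − 0.571²) = 1.2181
Δx' = γ(Δx − vΔt) = 1.2181 × (1340 m − 0.571×(2.998×10^8 m/s)×40.0×10^-6 s)
= 1.2181 × (-5507.4 m) = -6.71 km

Δx' ≈ -6.71 km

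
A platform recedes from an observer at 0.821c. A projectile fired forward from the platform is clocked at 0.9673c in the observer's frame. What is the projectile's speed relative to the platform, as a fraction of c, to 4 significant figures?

u' ≈ 0.7107c

Inverse velocity addition: u' = (u − v)/(1 − uv/c²)
= (0.9673 − 0.821)/(1 − 0.9673×0.821) = 0.1463/0.205847 = 0.7107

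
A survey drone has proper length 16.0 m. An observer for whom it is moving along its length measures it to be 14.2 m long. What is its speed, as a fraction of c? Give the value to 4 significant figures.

β ≈ 0.4608

γ = L₀/L = 16.0/14.2 = 1.12676
β = √(1 − 1/γ²) = 0.4608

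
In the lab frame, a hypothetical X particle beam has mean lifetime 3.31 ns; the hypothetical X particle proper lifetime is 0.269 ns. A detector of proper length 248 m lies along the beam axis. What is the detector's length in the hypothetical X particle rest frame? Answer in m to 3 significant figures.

L ≈ 20.2 m

Time dilation ⇒ γ = Δt/τ₀ = 3.31/0.269 = 12.305
Length contraction: L = L₀/γ = 248/12.305 = 20.2 m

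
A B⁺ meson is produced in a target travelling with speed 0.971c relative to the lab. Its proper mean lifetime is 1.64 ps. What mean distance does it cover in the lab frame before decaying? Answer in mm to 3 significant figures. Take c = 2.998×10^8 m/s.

γ = 1/√(1 − 0.971²) = 4.1827
Dilated lifetime: Δt = γτ₀ = 4.1827 × 1.64 ps = 6.8596 ps
d = vΔt = 0.971c × 6.8596 ps = 2.9111×10^8 m/s × 6.8596×10^-12 s = 2.00 mm

d ≈ 2.00 mm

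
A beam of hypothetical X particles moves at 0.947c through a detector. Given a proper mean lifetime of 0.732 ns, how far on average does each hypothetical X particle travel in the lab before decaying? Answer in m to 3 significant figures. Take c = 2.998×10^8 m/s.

d ≈ 0.647 m

γ = 1/√(1 − 0.947²) = 3.1130
Dilated lifetime: Δt = γτ₀ = 3.1130 × 0.732 ns = 2.2787 ns
d = vΔt = 0.947c × 2.2787 ns = 2.8391×10^8 m/s × 2.2787×10^-9 s = 0.647 m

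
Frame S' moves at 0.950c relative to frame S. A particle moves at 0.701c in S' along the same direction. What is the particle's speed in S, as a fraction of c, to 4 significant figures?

u ≈ 0.9910c

Relativistic velocity addition: u = (u' + v)/(1 + u'v/c²)
= (0.701 + 0.950)/(1 + 0.701×0.950) = 1.651/1.66595 = 0.9910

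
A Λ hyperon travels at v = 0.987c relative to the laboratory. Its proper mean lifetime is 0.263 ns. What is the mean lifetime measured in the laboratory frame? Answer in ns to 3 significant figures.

Δt ≈ 1.64 ns

γ = 1/√(1 − 0.987²) = 6.2220
Time dilation: Δt = γτ₀ = 6.2220 × 0.263 ns = 1.64 ns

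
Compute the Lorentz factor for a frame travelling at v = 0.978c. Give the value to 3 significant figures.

γ = 1/√(1 − β²) = 1/√(1 − 0.978²) = 1/√(0.043516) = 4.79

γ ≈ 4.79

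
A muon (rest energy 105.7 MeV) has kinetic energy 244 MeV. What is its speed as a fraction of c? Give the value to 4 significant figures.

γ = 1 + K/(m₀c²) = 1 + 244/105.7 = 3.30842
β = √(1 − 1/γ²) = 0.9532

β ≈ 0.9532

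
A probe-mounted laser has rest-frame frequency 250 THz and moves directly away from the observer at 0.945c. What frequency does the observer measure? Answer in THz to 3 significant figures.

f_obs ≈ 42.0 THz

Relativistic Doppler: f_obs = f_src √((1−β)/(1+β))
= 250 × √(0.055000/1.9450) = 250 × 0.16816 = 42.0 THz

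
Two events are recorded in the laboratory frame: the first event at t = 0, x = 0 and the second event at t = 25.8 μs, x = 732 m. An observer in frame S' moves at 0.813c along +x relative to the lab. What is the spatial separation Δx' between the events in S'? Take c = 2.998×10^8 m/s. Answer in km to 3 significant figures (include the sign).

Δx' ≈ -9.54 km

γ = 1/√(1 − 0.813²) = 1.7174
Δx' = γ(Δx − vΔt) = 1.7174 × (732 m − 0.813×(2.998×10^8 m/s)×25.8×10^-6 s)
= 1.7174 × (-5556.4 m) = -9.54 km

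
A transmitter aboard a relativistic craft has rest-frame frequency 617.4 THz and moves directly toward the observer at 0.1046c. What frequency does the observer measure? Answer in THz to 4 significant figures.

Relativistic Doppler: f_obs = f_src √((1+β)/(1−β))
= 617.4 × √(1.10460/0.895400) = 617.4 × 1.11069 = 685.7 THz

f_obs ≈ 685.7 THz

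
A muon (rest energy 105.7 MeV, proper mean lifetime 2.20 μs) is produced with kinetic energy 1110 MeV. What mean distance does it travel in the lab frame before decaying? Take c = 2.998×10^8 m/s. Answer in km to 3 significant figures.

γ = 1 + K/(m₀c²) = 1 + 1110/105.7 = 11.501
β = √(1 − 1/γ²) = 0.99621
Dilated lifetime: γτ₀ = 11.501 × 2.20 μs = 25.303 μs
d = βc·γτ₀ = 0.99621 × (2.998×10^8 m/s) × 2.5303×10^-5 s = 7.56 km

d ≈ 7.56 km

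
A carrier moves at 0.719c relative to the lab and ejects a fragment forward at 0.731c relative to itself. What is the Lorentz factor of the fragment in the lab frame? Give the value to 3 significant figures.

u_lab = (0.731 + 0.719)/(1 + 0.731×0.719) = 1.450/1.52559 = 0.950453
γ = 1/√(1 − 0.950453²) = 3.22

γ ≈ 3.22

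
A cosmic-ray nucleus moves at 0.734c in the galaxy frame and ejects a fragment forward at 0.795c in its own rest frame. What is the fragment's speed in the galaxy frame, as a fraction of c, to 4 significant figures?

u ≈ 0.9656c

Compose boost 2: (0.795 + 0.734)/(1 + 0.795×0.734) = 1.529/1.58353 = 0.9656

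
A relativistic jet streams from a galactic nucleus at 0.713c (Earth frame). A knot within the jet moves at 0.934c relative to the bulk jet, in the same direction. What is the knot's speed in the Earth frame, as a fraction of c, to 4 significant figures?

u ≈ 0.9886c

Relativistic velocity addition: u = (u' + v)/(1 + u'v/c²)
= (0.934 + 0.713)/(1 + 0.934×0.713) = 1.647/1.66594 = 0.9886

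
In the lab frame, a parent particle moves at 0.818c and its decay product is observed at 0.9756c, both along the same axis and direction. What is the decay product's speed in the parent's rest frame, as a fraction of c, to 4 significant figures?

Inverse velocity addition: u' = (u − v)/(1 − uv/c²)
= (0.9756 − 0.818)/(1 − 0.9756×0.818) = 0.1576/0.201959 = 0.7804

u' ≈ 0.7804c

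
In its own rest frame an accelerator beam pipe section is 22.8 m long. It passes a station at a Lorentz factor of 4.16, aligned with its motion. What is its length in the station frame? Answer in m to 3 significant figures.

L ≈ 5.48 m

γ = 4.16 (given)
Length contraction: L = L₀/γ = 22.8/4.16 = 5.48 m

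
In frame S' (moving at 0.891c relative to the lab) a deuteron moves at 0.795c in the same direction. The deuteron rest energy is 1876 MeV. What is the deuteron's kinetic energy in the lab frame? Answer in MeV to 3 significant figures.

K ≈ 9760 MeV

u_lab = (0.795 + 0.891)/(1 + 0.795×0.891) = 0.986920
γ = 1/√(1 − 0.986920²) = 6.2031
K = (γ − 1)m₀c² = (6.2031 − 1) × 1876 = 5.2031 × 1876 = 9760 MeV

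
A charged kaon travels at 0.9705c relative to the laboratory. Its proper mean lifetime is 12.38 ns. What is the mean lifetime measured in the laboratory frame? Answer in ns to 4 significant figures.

Δt ≈ 51.35 ns

γ = 1/√(1 − 0.9705²) = 4.14764
Time dilation: Δt = γτ₀ = 4.14764 × 12.38 ns = 51.35 ns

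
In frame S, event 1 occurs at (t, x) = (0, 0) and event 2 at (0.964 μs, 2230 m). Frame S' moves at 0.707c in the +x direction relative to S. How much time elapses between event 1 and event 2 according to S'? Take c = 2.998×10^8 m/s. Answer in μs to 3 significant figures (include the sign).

Δt' ≈ -6.07 μs

γ = 1/√(1 − 0.707²) = 1.4140
Δt' = γ(Δt − vΔx/c²) = 1.4140 × (0.964 μs − 0.707×2230 m / (2.998×10^8 m/s))
= 1.4140 × (-4.2949 μs) = -6.07 μs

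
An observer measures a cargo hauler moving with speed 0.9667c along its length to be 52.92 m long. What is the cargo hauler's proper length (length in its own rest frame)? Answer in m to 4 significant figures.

γ = 1/√(1 − 0.9667²) = 3.90759
L₀ = γL = 3.90759 × 52.92 = 206.8 m

L₀ ≈ 206.8 m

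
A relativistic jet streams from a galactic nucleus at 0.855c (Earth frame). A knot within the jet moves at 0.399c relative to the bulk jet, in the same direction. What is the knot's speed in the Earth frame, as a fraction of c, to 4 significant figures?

Relativistic velocity addition: u = (u' + v)/(1 + u'v/c²)
= (0.399 + 0.855)/(1 + 0.399×0.855) = 1.254/1.34115 = 0.9350

u ≈ 0.9350c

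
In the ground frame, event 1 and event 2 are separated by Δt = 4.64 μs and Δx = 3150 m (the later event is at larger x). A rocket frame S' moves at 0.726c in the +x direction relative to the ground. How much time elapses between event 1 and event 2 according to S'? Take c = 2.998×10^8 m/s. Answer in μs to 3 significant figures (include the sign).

γ = 1/√(1 − 0.726²) = 1.4541
Δt' = γ(Δt − vΔx/c²) = 1.4541 × (4.64 μs − 0.726×3150 m / (2.998×10^8 m/s))
= 1.4541 × (-2.9881 μs) = -4.35 μs

Δt' ≈ -4.35 μs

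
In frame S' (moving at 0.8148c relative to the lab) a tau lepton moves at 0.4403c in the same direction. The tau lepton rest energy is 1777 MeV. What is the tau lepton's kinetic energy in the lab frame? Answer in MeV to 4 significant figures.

u_lab = (0.4403 + 0.8148)/(1 + 0.4403×0.8148) = 0.9237123
γ = 1/√(1 − 0.9237123²) = 2.61037
K = (γ − 1)m₀c² = (2.61037 − 1) × 1777 = 1.61037 × 1777 = 2862 MeV

K ≈ 2862 MeV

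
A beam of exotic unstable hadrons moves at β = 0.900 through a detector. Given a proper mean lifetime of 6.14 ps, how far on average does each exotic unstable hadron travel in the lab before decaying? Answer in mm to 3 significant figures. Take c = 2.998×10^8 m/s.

d ≈ 3.80 mm

γ = 1/√(1 − 0.900²) = 2.2942
Dilated lifetime: Δt = γτ₀ = 2.2942 × 6.14 ps = 14.086 ps
d = vΔt = 0.900c × 14.086 ps = 2.6982×10^8 m/s × 1.4086×10^-11 s = 3.80 mm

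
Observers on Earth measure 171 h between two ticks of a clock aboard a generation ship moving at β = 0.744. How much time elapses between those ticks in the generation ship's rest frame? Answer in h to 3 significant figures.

γ = 1/√(1 − 0.744²) = 1.4966
Proper time: τ₀ = Δt/γ = 171/1.4966 = 114 h

τ₀ ≈ 114 h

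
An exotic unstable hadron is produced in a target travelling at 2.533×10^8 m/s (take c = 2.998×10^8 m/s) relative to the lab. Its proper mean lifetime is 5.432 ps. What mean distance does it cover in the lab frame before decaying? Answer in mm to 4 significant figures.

β = v/c = 2.533×10^8 / 2.998×10^8 = 0.844897
γ = 1/√(1 − 0.844897²) = 1.86940
Dilated lifetime: Δt = γτ₀ = 1.86940 × 5.432 ps = 10.1546 ps
d = vΔt = 0.844897c × 10.1546 ps = 2.53300×10^8 m/s × 1.01546×10^-11 s = 2.572 mm

d ≈ 2.572 mm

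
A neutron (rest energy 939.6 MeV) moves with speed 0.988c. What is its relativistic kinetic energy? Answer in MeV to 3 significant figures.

K ≈ 5140 MeV

γ = 1/√(1 − 0.988²) = 6.4744
K = (γ − 1)m₀c² = (6.4744 − 1) × 939.6 MeV = 5.4744 × 939.6 MeV = 5140 MeV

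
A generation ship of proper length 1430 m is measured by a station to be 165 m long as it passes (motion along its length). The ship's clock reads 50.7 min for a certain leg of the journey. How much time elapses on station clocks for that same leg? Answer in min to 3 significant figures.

Δt ≈ 439 min

Length contraction ⇒ γ = L₀/L = 1430/165 = 8.6667
Time dilation: Δt = γτ₀ = 8.6667 × 50.7 min = 439 min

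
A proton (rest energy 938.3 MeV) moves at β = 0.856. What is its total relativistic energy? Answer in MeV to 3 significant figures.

γ = 1/√(1 − 0.856²) = 1.9343
E = γm₀c² = 1.9343 × 938.3 MeV = 1810 MeV

E ≈ 1810 MeV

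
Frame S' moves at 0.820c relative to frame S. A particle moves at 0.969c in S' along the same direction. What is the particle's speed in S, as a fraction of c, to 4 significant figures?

u ≈ 0.9969c

Relativistic velocity addition: u = (u' + v)/(1 + u'v/c²)
= (0.969 + 0.820)/(1 + 0.969×0.820) = 1.789/1.79458 = 0.9969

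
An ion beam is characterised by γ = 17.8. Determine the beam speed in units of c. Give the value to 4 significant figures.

β ≈ 0.9984

β = √(1 − 1/γ²) = √(1 − 1/17.8²) = √(0.996844) = 0.9984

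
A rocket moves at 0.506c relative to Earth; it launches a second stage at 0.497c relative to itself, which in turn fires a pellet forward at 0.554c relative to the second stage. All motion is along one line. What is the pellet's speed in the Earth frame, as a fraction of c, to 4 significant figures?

Compose boost 2: (0.497 + 0.506)/(1 + 0.497×0.506) = 1.003/1.25148 = 0.801450
Compose boost 3: (0.554 + 0.801450)/(1 + 0.554×0.801450) = 1.35545/1.44400 = 0.9387

u ≈ 0.9387c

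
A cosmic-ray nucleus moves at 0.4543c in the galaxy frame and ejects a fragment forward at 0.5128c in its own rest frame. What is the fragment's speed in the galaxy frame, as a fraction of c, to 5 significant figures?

u ≈ 0.78437c

Compose boost 2: (0.5128 + 0.4543)/(1 + 0.5128×0.4543) = 0.96710/1.232965 = 0.78437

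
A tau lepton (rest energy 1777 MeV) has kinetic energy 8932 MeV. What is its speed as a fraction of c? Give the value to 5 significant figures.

β ≈ 0.98614

γ = 1 + K/(m₀c²) = 1 + 8932/1777 = 6.026449
β = √(1 − 1/γ²) = 0.98614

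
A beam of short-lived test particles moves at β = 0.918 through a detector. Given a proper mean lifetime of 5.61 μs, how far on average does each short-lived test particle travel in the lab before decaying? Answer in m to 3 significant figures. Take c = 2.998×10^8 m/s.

d ≈ 3890 m

γ = 1/√(1 − 0.918²) = 2.5216
Dilated lifetime: Δt = γτ₀ = 2.5216 × 5.61 μs = 14.146 μs
d = vΔt = 0.918c × 14.146 μs = 2.7522×10^8 m/s × 1.4146×10^-5 s = 3890 m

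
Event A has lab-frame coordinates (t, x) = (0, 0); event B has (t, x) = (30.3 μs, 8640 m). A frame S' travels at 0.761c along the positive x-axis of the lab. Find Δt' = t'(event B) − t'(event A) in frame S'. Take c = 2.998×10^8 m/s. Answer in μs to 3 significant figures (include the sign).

Δt' ≈ 12.9 μs

γ = 1/√(1 − 0.761²) = 1.5414
Δt' = γ(Δt − vΔx/c²) = 1.5414 × (30.3 μs − 0.761×8640 m / (2.998×10^8 m/s))
= 1.5414 × (8.3686 μs) = 12.9 μs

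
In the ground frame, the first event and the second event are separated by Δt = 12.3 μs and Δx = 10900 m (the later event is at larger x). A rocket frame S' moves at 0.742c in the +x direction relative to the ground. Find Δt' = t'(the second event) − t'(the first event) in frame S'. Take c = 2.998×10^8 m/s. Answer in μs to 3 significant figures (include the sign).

γ = 1/√(1 − 0.742²) = 1.4916
Δt' = γ(Δt − vΔx/c²) = 1.4916 × (12.3 μs − 0.742×10900 m / (2.998×10^8 m/s))
= 1.4916 × (-14.677 μs) = -21.9 μs

Δt' ≈ -21.9 μs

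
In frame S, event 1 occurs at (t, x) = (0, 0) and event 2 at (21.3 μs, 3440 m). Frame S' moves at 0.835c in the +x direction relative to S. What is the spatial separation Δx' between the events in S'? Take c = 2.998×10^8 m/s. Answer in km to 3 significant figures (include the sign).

Δx' ≈ -3.44 km

γ = 1/√(1 − 0.835²) = 1.8174
Δx' = γ(Δx − vΔt) = 1.8174 × (3440 m − 0.835×(2.998×10^8 m/s)×21.3×10^-6 s)
= 1.8174 × (-1892.1 m) = -3.44 km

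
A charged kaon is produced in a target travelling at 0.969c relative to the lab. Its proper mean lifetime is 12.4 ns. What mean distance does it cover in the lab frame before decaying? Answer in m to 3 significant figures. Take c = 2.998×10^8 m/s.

γ = 1/√(1 − 0.969²) = 4.0476
Dilated lifetime: Δt = γτ₀ = 4.0476 × 12.4 ns = 50.190 ns
d = vΔt = 0.969c × 50.190 ns = 2.9051×10^8 m/s × 5.0190×10^-8 s = 14.6 m

d ≈ 14.6 m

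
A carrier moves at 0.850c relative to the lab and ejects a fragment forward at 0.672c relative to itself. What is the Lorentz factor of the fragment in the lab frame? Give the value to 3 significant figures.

u_lab = (0.672 + 0.850)/(1 + 0.672×0.850) = 1.522/1.57120 = 0.968686
γ = 1/√(1 − 0.968686²) = 4.03

γ ≈ 4.03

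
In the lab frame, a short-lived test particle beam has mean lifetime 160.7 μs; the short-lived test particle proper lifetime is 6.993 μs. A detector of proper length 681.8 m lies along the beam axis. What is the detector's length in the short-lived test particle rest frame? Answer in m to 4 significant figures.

L ≈ 29.67 m

Time dilation ⇒ γ = Δt/τ₀ = 160.7/6.993 = 22.9801
Length contraction: L = L₀/γ = 681.8/22.9801 = 29.67 m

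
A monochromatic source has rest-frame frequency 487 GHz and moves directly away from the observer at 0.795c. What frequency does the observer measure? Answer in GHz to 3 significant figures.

f_obs ≈ 165 GHz

Relativistic Doppler: f_obs = f_src √((1−β)/(1+β))
= 487 × √(0.20500/1.7950) = 487 × 0.33794 = 165 GHz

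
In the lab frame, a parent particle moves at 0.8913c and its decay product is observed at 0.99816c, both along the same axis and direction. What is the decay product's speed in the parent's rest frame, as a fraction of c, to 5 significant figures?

u' ≈ 0.96846c

Inverse velocity addition: u' = (u − v)/(1 − uv/c²)
= (0.99816 − 0.8913)/(1 − 0.99816×0.8913) = 0.10686/0.1103400 = 0.96846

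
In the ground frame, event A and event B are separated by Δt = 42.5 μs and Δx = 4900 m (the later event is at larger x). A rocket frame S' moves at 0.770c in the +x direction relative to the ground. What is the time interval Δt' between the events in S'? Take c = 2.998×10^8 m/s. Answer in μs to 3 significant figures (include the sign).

γ = 1/√(1 − 0.770²) = 1.5673
Δt' = γ(Δt − vΔx/c²) = 1.5673 × (42.5 μs − 0.770×4900 m / (2.998×10^8 m/s))
= 1.5673 × (29.915 μs) = 46.9 μs

Δt' ≈ 46.9 μs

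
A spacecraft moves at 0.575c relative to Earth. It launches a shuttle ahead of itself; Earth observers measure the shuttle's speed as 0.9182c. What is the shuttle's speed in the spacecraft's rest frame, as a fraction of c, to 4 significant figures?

Inverse velocity addition: u' = (u − v)/(1 − uv/c²)
= (0.9182 − 0.575)/(1 − 0.9182×0.575) = 0.3432/0.472035 = 0.7271

u' ≈ 0.7271c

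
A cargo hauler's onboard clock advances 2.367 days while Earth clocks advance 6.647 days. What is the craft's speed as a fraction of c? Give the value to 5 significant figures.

β ≈ 0.93445

γ = Δt/τ₀ = 6.647/2.367 = 2.808196
β = √(1 − 1/γ²) = √(1 − 1/2.808196²) = 0.93445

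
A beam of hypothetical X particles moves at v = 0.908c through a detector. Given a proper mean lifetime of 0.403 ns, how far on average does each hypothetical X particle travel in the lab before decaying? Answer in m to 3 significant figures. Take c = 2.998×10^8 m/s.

γ = 1/√(1 − 0.908²) = 2.3868
Dilated lifetime: Δt = γτ₀ = 2.3868 × 0.403 ns = 0.96188 ns
d = vΔt = 0.908c × 0.96188 ns = 2.7222×10^8 m/s × 9.6188×10^-10 s = 0.262 m

d ≈ 0.262 m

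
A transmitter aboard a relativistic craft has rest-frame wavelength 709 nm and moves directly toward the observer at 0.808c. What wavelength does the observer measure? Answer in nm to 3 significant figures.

λ_obs ≈ 231 nm

Relativistic Doppler: λ_obs = λ_src √((1−β)/(1+β))
= 709 × √(0.19200/1.8080) = 709 × 0.32588 = 231 nm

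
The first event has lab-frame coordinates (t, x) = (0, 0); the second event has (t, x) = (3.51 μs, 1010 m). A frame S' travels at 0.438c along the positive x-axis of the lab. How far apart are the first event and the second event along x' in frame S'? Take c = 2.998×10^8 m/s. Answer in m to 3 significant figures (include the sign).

Δx' ≈ 611 m

γ = 1/√(1 − 0.438²) = 1.1124
Δx' = γ(Δx − vΔt) = 1.1124 × (1010 m − 0.438×(2.998×10^8 m/s)×3.51×10^-6 s)
= 1.1124 × (549.09 m) = 611 m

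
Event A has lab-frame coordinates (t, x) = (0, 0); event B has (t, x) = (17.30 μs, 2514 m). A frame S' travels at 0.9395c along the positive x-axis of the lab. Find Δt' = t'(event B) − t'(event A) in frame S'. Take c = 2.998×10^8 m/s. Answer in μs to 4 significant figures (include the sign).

Δt' ≈ 27.50 μs

γ = 1/√(1 − 0.9395²) = 2.91929
Δt' = γ(Δt − vΔx/c²) = 2.91929 × (17.30 μs − 0.9395×2514 m / (2.998×10^8 m/s))
= 2.91929 × (9.42174 μs) = 27.50 μs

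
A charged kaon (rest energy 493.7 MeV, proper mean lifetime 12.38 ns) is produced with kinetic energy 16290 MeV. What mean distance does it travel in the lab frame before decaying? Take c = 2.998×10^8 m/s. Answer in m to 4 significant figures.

γ = 1 + K/(m₀c²) = 1 + 16290/493.7 = 33.9957
β = √(1 − 1/γ²) = 0.999567
Dilated lifetime: γτ₀ = 33.9957 × 12.38 ns = 420.867 ns
d = βc·γτ₀ = 0.999567 × (2.998×10^8 m/s) × 4.20867×10^-7 s = 126.1 m

d ≈ 126.1 m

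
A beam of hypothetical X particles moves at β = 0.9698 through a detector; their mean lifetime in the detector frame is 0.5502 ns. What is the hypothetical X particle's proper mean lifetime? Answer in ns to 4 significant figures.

γ = 1/√(1 − 0.9698²) = 4.10002
Proper time: τ₀ = Δt/γ = 0.5502/4.10002 = 0.1342 ns

τ₀ ≈ 0.1342 ns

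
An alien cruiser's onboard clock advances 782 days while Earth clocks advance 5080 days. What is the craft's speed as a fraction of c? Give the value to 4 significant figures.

γ = Δt/τ₀ = 5080/782 = 6.49616
β = √(1 − 1/γ²) = √(1 − 1/6.49616²) = 0.9881

β ≈ 0.9881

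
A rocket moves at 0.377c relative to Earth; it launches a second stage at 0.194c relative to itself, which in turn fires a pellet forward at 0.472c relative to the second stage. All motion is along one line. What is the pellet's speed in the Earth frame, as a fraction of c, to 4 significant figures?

Compose boost 2: (0.194 + 0.377)/(1 + 0.194×0.377) = 0.5710/1.07314 = 0.532084
Compose boost 3: (0.472 + 0.532084)/(1 + 0.472×0.532084) = 1.00408/1.25114 = 0.8025

u ≈ 0.8025c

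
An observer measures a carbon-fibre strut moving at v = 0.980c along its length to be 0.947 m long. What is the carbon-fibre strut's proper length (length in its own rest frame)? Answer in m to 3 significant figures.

γ = 1/√(1 − 0.980²) = 5.0252
L₀ = γL = 5.0252 × 0.947 = 4.76 m

L₀ ≈ 4.76 m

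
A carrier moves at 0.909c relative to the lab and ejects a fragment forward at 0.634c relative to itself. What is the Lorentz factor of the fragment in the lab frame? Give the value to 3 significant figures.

u_lab = (0.634 + 0.909)/(1 + 0.634×0.909) = 1.543/1.57631 = 0.978871
γ = 1/√(1 − 0.978871²) = 4.89

γ ≈ 4.89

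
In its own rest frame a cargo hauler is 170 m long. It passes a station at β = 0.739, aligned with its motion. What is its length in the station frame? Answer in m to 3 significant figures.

γ = 1/√(1 − 0.739²) = 1.4843
Length contraction: L = L₀/γ = 170/1.4843 = 115 m

L ≈ 115 m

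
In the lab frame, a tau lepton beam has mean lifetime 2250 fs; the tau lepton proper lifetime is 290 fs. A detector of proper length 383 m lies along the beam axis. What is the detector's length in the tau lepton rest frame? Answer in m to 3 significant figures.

L ≈ 49.4 m

Time dilation ⇒ γ = Δt/τ₀ = 2250/290 = 7.7586
Length contraction: L = L₀/γ = 383/7.7586 = 49.4 m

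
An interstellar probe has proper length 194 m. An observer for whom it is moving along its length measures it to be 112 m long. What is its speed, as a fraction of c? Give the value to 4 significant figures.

β ≈ 0.8165

γ = L₀/L = 194/112 = 1.73214
β = √(1 − 1/γ²) = 0.8165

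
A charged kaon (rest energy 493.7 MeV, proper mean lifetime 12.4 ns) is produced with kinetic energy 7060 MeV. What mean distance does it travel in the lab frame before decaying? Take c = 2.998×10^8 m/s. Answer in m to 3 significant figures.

γ = 1 + K/(m₀c²) = 1 + 7060/493.7 = 15.300
β = √(1 − 1/γ²) = 0.99786
Dilated lifetime: γτ₀ = 15.300 × 12.4 ns = 189.72 ns
d = βc·γτ₀ = 0.99786 × (2.998×10^8 m/s) × 1.8972×10^-7 s = 56.8 m

d ≈ 56.8 m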